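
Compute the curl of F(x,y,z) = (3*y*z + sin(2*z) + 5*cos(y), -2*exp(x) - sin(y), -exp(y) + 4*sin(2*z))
(-exp(y), 3*y + 2*cos(2*z), -3*z - 2*exp(x) + 5*sin(y))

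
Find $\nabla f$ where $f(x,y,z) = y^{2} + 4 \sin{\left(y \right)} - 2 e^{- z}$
(0, 2*y + 4*cos(y), 2*exp(-z))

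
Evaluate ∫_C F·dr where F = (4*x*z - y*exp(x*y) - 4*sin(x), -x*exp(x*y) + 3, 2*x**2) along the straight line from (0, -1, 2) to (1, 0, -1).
-3 + 4*cos(1)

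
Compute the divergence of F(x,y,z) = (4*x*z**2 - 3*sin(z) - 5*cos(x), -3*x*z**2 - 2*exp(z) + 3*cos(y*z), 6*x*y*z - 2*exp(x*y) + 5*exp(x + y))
6*x*y + 4*z**2 - 3*z*sin(y*z) + 5*sin(x)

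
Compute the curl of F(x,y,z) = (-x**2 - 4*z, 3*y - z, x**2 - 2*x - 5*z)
(1, -2*x - 2, 0)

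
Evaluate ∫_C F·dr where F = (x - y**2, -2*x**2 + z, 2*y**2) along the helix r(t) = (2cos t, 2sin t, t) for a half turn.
20/3 + 4*pi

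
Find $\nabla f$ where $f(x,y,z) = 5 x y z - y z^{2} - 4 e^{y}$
(5*y*z, 5*x*z - z**2 - 4*exp(y), y*(5*x - 2*z))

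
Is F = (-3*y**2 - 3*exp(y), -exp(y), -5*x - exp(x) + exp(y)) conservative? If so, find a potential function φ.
No, ∇×F = (exp(y), exp(x) + 5, 6*y + 3*exp(y)) ≠ 0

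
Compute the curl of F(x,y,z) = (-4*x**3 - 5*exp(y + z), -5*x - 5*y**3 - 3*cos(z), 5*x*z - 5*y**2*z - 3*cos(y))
(-10*y*z + 3*sin(y) - 3*sin(z), -5*z - 5*exp(y + z), 5*exp(y + z) - 5)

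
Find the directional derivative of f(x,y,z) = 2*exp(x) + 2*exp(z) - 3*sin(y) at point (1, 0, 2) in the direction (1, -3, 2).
sqrt(14)*(2*E + 9 + 4*exp(2))/14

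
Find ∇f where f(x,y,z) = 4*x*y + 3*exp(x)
(4*y + 3*exp(x), 4*x, 0)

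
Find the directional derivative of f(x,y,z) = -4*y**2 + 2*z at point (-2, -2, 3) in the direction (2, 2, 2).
6*sqrt(3)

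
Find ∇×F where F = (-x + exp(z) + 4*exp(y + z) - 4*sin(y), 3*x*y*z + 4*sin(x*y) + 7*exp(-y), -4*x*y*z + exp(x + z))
(x*(-3*y - 4*z), 4*y*z + exp(z) - exp(x + z) + 4*exp(y + z), 3*y*z + 4*y*cos(x*y) - 4*exp(y + z) + 4*cos(y))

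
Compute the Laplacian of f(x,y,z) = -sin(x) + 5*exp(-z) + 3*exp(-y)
sin(x) + 5*exp(-z) + 3*exp(-y)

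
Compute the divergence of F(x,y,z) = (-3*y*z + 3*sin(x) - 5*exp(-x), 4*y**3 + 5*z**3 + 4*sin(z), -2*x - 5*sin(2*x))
12*y**2 + 3*cos(x) + 5*exp(-x)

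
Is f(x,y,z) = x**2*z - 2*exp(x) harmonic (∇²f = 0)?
No, ∇²f = 2*z - 2*exp(x)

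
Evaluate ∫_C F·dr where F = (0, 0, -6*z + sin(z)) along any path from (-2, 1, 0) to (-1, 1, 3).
-26 - cos(3)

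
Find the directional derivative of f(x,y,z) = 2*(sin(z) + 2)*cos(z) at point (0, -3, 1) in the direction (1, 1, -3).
6*sqrt(11)*(-cos(2) + 2*sin(1))/11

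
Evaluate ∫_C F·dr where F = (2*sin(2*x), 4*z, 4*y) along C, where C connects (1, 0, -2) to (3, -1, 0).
-cos(6) + cos(2)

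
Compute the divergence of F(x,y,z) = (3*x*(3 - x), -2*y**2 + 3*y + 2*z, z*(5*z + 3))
-6*x - 4*y + 10*z + 15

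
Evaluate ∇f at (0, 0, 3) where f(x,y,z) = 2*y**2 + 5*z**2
(0, 0, 30)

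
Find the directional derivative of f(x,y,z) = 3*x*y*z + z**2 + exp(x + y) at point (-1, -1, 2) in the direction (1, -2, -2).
-8/3 - exp(-2)/3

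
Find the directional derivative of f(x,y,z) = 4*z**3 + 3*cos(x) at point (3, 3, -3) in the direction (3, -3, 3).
sqrt(3)*(36 - sin(3))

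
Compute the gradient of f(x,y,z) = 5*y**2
(0, 10*y, 0)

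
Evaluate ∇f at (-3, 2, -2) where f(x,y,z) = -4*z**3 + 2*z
(0, 0, -46)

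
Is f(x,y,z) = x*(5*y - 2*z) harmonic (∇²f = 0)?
Yes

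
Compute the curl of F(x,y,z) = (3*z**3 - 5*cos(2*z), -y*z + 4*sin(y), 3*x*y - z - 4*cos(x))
(3*x + y, -3*y + 9*z**2 - 4*sin(x) + 10*sin(2*z), 0)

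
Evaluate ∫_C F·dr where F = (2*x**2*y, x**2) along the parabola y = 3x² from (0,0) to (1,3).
27/10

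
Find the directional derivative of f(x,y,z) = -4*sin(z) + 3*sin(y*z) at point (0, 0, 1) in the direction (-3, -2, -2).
2*sqrt(17)*(-3 + 4*cos(1))/17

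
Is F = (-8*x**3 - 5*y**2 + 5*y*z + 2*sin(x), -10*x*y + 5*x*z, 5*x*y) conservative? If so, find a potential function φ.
Yes, F is conservative. φ = -2*x**4 - 5*x*y**2 + 5*x*y*z - 2*cos(x)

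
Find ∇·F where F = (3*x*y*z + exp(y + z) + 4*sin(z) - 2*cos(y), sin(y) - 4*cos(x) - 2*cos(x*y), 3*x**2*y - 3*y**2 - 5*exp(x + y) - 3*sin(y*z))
2*x*sin(x*y) + 3*y*z - 3*y*cos(y*z) + cos(y)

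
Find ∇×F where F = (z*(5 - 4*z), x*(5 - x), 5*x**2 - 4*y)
(-4, -10*x - 8*z + 5, 5 - 2*x)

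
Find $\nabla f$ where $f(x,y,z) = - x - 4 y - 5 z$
(-1, -4, -5)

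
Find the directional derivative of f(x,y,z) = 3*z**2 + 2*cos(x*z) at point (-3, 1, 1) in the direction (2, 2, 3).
2*sqrt(17)*(9 - 7*sin(3))/17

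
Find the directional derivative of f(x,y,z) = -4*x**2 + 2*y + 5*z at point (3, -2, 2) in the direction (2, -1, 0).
-10*sqrt(5)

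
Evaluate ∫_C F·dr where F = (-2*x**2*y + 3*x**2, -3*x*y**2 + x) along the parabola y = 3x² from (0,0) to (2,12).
-104184/35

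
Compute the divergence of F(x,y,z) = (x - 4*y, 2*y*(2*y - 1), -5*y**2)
8*y - 1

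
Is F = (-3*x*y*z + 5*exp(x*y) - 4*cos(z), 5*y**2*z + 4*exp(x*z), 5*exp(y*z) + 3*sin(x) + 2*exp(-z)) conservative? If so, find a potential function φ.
No, ∇×F = (-4*x*exp(x*z) - 5*y**2 + 5*z*exp(y*z), -3*x*y + 4*sin(z) - 3*cos(x), 3*x*z - 5*x*exp(x*y) + 4*z*exp(x*z)) ≠ 0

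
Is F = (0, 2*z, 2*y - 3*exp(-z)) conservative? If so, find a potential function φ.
Yes, F is conservative. φ = 2*y*z + 3*exp(-z)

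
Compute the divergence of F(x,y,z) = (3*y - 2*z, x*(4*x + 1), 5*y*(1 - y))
0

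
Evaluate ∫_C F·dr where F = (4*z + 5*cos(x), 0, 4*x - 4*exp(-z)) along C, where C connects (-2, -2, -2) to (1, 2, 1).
-4*exp(2) - 12 + 4*exp(-1) + 5*sin(1) + 5*sin(2)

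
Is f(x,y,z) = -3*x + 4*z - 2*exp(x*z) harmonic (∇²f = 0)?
No, ∇²f = 2*(-x**2 - z**2)*exp(x*z)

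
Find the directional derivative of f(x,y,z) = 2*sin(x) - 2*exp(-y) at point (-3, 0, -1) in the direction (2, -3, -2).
2*sqrt(17)*(-3 + 2*cos(3))/17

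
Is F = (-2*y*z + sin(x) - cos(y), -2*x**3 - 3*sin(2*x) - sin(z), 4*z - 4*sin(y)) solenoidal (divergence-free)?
No, ∇·F = cos(x) + 4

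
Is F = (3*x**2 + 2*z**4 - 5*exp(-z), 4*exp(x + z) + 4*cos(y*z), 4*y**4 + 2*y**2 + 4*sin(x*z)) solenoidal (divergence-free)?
No, ∇·F = 4*x*cos(x*z) + 6*x - 4*z*sin(y*z)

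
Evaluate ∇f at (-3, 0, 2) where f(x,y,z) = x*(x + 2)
(-4, 0, 0)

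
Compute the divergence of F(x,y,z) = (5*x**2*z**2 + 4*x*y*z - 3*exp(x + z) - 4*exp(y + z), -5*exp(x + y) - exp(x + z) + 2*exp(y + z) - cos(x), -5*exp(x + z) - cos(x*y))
10*x*z**2 + 4*y*z - 5*exp(x + y) - 8*exp(x + z) + 2*exp(y + z)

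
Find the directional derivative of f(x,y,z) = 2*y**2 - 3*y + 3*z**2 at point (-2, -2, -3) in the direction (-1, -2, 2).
-14/3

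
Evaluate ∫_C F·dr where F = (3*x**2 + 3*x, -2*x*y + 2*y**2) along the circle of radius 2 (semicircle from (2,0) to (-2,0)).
-80/3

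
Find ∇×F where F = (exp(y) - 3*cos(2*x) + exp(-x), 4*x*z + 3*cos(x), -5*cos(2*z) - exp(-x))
(-4*x, -exp(-x), 4*z - exp(y) - 3*sin(x))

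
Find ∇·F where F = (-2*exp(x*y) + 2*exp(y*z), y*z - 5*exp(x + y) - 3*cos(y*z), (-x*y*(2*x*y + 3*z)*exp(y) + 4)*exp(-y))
-3*x*y - 2*y*exp(x*y) + 3*z*sin(y*z) + z - 5*exp(x + y)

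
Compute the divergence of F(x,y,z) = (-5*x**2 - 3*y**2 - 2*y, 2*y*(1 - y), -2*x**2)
-10*x - 4*y + 2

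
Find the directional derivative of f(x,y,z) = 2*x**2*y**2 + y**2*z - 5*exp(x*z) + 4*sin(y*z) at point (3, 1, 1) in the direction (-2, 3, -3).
sqrt(22)*(87 + 55*exp(3))/22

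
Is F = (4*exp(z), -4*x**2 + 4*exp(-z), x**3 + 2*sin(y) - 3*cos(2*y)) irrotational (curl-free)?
No, ∇×F = (12*sin(y)*cos(y) + 2*cos(y) + 4*exp(-z), -3*x**2 + 4*exp(z), -8*x)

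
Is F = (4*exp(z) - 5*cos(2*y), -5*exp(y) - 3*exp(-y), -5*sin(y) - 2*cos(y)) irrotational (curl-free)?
No, ∇×F = (2*sin(y) - 5*cos(y), 4*exp(z), -10*sin(2*y))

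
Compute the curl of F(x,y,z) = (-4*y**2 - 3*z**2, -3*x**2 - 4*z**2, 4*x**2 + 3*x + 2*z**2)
(8*z, -8*x - 6*z - 3, -6*x + 8*y)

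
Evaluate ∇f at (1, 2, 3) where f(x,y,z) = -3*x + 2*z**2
(-3, 0, 12)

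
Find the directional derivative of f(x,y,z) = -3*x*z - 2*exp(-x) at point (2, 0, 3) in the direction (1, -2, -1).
sqrt(6)*(2 - 3*exp(2))*exp(-2)/6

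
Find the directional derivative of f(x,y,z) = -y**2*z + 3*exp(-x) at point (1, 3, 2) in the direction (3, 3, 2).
9*sqrt(22)*(-6*E - 1)*exp(-1)/22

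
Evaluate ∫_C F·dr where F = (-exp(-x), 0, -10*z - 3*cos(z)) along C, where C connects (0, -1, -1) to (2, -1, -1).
-1 + exp(-2)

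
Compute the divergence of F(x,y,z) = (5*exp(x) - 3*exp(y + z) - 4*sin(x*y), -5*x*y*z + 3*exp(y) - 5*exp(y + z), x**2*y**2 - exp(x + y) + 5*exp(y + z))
-5*x*z - 4*y*cos(x*y) + 5*exp(x) + 3*exp(y)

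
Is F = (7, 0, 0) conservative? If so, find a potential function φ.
Yes, F is conservative. φ = 7*x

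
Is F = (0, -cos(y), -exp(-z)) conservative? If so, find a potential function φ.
Yes, F is conservative. φ = -sin(y) + exp(-z)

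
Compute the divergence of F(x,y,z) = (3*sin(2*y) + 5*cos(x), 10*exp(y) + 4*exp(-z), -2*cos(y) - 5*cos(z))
10*exp(y) - 5*sin(x) + 5*sin(z)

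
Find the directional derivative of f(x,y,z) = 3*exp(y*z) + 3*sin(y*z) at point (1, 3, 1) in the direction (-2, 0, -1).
-9*sqrt(5)*(cos(3) + exp(3))/5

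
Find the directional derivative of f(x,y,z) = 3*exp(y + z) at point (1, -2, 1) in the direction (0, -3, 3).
0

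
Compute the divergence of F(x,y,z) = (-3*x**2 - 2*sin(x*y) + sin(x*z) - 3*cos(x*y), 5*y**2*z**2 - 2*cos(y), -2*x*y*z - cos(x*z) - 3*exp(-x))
-2*x*y + x*sin(x*z) - 6*x + 10*y*z**2 + 3*y*sin(x*y) - 2*y*cos(x*y) + z*cos(x*z) + 2*sin(y)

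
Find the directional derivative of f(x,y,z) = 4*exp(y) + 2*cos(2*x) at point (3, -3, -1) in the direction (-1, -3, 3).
4*sqrt(19)*(exp(3)*sin(6) - 3)*exp(-3)/19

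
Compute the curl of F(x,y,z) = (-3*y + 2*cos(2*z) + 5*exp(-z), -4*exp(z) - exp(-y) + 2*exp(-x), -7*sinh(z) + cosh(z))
(4*exp(z), -4*sin(2*z) - 5*exp(-z), 3 - 2*exp(-x))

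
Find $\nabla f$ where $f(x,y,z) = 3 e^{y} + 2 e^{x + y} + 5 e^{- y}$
(2*exp(x + y), 3*exp(y) + 2*exp(x + y) - 5*exp(-y), 0)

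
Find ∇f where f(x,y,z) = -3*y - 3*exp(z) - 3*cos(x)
(3*sin(x), -3, -3*exp(z))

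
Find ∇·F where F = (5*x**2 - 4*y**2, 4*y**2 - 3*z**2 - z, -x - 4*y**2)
10*x + 8*y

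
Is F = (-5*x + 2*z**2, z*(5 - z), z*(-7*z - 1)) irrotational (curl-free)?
No, ∇×F = (2*z - 5, 4*z, 0)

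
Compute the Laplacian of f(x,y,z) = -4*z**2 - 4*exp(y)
-4*exp(y) - 8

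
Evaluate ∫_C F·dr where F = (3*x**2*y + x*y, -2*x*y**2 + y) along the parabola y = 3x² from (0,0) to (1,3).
-1173/140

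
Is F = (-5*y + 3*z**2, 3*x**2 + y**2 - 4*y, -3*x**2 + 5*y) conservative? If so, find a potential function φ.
No, ∇×F = (5, 6*x + 6*z, 6*x + 5) ≠ 0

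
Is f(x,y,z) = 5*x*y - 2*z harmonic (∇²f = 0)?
Yes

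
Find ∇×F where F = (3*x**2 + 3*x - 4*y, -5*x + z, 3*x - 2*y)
(-3, -3, -1)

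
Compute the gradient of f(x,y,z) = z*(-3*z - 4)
(0, 0, -6*z - 4)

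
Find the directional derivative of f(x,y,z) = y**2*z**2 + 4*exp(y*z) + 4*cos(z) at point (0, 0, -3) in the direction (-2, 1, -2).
-4 - 8*sin(3)/3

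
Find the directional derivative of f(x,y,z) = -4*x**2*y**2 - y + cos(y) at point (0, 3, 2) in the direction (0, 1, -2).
-sqrt(5)*(sin(3) + 1)/5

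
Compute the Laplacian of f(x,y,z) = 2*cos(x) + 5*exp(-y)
-2*cos(x) + 5*exp(-y)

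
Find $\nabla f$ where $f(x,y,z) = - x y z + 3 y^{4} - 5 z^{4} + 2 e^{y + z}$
(-y*z, -x*z + 12*y**3 + 2*exp(y + z), -x*y - 20*z**3 + 2*exp(y + z))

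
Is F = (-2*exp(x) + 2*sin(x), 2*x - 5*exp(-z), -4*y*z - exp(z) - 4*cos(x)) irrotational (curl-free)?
No, ∇×F = (-4*z - 5*exp(-z), -4*sin(x), 2)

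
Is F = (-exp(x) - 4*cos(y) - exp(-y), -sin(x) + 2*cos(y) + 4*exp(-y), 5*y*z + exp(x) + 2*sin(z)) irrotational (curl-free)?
No, ∇×F = (5*z, -exp(x), -4*sin(y) - cos(x) - exp(-y))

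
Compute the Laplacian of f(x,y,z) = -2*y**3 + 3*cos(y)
-12*y - 3*cos(y)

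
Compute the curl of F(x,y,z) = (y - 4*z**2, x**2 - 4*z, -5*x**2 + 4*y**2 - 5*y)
(8*y - 1, 10*x - 8*z, 2*x - 1)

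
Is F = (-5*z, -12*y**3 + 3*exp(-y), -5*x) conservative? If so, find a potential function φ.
Yes, F is conservative. φ = -5*x*z - 3*y**4 - 3*exp(-y)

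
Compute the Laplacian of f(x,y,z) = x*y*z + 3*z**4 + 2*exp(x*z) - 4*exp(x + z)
2*x**2*exp(x*z) + 2*z**2*exp(x*z) + 36*z**2 - 8*exp(x + z)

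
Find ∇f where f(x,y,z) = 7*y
(0, 7, 0)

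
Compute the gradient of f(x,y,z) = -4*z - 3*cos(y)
(0, 3*sin(y), -4)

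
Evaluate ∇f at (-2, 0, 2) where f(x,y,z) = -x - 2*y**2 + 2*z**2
(-1, 0, 8)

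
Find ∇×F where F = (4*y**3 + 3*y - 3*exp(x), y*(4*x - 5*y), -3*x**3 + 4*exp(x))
(0, 9*x**2 - 4*exp(x), -12*y**2 + 4*y - 3)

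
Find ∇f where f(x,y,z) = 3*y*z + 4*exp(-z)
(0, 3*z, 3*y - 4*exp(-z))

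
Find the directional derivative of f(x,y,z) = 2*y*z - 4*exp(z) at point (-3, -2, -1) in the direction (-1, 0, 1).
-2*sqrt(2)*(1 + E)*exp(-1)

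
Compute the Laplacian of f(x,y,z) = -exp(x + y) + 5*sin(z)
-2*exp(x + y) - 5*sin(z)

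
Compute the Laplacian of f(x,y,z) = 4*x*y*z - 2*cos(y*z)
2*(y**2 + z**2)*cos(y*z)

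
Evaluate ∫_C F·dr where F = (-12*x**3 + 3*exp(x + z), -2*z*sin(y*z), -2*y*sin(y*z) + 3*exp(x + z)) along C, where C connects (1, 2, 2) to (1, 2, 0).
-3*exp(3) - 2*cos(4) + 2 + 3*E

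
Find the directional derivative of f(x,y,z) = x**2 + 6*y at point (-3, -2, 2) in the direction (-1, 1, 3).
12*sqrt(11)/11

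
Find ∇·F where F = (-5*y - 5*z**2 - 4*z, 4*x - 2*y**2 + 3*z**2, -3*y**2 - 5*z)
-4*y - 5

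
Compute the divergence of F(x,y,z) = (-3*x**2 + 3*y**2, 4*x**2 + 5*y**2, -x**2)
-6*x + 10*y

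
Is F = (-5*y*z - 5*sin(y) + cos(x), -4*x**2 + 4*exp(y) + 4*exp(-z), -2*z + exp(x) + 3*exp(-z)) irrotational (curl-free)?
No, ∇×F = (4*exp(-z), -5*y - exp(x), -8*x + 5*z + 5*cos(y))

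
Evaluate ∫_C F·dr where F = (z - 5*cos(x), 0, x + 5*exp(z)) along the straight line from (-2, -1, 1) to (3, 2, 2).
-5*E - 5*sin(2) - 5*sin(3) + 8 + 5*exp(2)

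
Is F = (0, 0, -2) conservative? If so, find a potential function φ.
Yes, F is conservative. φ = -2*z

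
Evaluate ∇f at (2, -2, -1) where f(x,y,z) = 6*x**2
(24, 0, 0)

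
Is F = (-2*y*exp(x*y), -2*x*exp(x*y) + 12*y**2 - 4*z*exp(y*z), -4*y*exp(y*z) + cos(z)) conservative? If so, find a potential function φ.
Yes, F is conservative. φ = 4*y**3 - 2*exp(x*y) - 4*exp(y*z) + sin(z)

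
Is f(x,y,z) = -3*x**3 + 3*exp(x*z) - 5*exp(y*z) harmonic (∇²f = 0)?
No, ∇²f = 3*x**2*exp(x*z) - 18*x - 5*y**2*exp(y*z) + 3*z**2*exp(x*z) - 5*z**2*exp(y*z)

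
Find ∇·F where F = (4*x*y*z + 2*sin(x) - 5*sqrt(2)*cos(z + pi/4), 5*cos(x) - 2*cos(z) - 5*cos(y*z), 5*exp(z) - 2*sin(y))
4*y*z + 5*z*sin(y*z) + 5*exp(z) + 2*cos(x)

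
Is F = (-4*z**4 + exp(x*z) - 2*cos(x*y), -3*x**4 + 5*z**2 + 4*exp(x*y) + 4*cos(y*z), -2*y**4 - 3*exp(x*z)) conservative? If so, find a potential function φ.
No, ∇×F = (-8*y**3 + 4*y*sin(y*z) - 10*z, x*exp(x*z) - 16*z**3 + 3*z*exp(x*z), -12*x**3 - 2*x*sin(x*y) + 4*y*exp(x*y)) ≠ 0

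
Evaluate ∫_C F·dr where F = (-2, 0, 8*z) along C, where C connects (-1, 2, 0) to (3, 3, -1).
-4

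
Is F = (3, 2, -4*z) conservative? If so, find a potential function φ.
Yes, F is conservative. φ = 3*x + 2*y - 2*z**2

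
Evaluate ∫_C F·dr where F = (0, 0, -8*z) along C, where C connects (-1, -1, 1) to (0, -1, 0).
4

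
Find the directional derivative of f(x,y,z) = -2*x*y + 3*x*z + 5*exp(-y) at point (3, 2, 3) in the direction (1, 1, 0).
sqrt(2)*(-exp(2) - 5)*exp(-2)/2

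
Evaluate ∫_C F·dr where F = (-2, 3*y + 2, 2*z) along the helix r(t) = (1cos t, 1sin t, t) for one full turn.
4*pi**2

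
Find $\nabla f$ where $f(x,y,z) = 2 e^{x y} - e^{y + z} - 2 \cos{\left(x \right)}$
(2*y*exp(x*y) + 2*sin(x), 2*x*exp(x*y) - exp(y + z), -exp(y + z))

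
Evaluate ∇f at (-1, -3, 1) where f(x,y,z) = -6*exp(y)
(0, -6*exp(-3), 0)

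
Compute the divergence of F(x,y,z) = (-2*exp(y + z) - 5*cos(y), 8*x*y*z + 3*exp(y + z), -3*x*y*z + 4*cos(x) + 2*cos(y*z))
-3*x*y + 8*x*z - 2*y*sin(y*z) + 3*exp(y + z)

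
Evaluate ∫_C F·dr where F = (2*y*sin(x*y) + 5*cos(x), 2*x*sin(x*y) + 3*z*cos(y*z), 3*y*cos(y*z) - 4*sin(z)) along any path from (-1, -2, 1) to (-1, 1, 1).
-2*cos(1) + 2*cos(2) + 3*sin(1) + 3*sin(2)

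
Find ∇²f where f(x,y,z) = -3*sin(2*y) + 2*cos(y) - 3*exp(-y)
24*sin(y)*cos(y) - 2*cos(y) - 3*exp(-y)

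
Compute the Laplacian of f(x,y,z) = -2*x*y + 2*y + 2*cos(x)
-2*cos(x)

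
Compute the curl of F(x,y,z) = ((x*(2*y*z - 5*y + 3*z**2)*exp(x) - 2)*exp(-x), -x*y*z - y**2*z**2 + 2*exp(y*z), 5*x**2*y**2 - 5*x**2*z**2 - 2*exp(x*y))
(10*x**2*y + x*y - 2*x*exp(x*y) + 2*y**2*z - 2*y*exp(y*z), -10*x*y**2 + 10*x*z**2 + 2*x*(y + 3*z) + 2*y*exp(x*y), -x*(2*z - 5) - y*z)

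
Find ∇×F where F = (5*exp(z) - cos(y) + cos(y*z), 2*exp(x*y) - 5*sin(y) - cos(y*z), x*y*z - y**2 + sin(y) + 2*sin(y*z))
(x*z - y*sin(y*z) - 2*y + 2*z*cos(y*z) + cos(y), -y*z - y*sin(y*z) + 5*exp(z), 2*y*exp(x*y) + z*sin(y*z) - sin(y))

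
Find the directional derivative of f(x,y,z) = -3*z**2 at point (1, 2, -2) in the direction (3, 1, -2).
-12*sqrt(14)/7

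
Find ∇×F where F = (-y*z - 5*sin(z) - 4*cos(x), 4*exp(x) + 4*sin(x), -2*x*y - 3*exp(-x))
(-2*x, y - 5*cos(z) - 3*exp(-x), z + 4*exp(x) + 4*cos(x))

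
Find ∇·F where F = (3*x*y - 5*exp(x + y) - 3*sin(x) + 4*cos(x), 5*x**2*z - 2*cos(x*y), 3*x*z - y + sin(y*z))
2*x*sin(x*y) + 3*x + y*cos(y*z) + 3*y - 5*exp(x + y) - 4*sin(x) - 3*cos(x)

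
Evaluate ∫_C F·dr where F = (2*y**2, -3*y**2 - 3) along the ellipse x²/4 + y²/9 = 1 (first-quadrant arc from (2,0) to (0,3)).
-60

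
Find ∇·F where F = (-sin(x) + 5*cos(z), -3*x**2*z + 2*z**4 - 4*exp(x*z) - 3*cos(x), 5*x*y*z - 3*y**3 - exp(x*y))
5*x*y - cos(x)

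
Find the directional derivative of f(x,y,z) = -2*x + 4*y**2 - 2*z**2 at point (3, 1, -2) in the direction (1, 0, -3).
-13*sqrt(10)/5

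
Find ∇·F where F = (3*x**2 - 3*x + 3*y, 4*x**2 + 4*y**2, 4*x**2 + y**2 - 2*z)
6*x + 8*y - 5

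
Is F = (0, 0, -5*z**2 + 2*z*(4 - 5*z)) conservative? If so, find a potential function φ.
Yes, F is conservative. φ = z**2*(4 - 5*z)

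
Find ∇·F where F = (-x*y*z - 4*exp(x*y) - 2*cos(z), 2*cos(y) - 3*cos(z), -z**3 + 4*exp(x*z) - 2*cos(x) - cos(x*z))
4*x*exp(x*z) + x*sin(x*z) - y*z - 4*y*exp(x*y) - 3*z**2 - 2*sin(y)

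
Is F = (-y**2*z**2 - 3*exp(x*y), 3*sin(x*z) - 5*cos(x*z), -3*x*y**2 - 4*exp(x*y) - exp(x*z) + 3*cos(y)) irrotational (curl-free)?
No, ∇×F = (-6*x*y - 4*x*exp(x*y) - 5*x*sin(x*z) - 3*x*cos(x*z) - 3*sin(y), -2*y**2*z + 3*y**2 + 4*y*exp(x*y) + z*exp(x*z), 3*x*exp(x*y) + 2*y*z**2 + 5*z*sin(x*z) + 3*z*cos(x*z))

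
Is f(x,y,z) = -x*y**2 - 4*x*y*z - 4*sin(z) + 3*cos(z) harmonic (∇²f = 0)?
No, ∇²f = -2*x + 4*sin(z) - 3*cos(z)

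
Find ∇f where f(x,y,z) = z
(0, 0, 1)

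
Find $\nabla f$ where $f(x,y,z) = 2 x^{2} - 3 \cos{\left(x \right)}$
(4*x + 3*sin(x), 0, 0)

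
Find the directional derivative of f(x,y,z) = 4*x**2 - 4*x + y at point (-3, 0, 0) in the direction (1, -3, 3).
-31*sqrt(19)/19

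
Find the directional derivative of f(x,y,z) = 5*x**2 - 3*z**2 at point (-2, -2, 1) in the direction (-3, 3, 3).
14*sqrt(3)/3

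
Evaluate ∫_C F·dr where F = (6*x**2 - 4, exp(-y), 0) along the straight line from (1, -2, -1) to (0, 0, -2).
1 + exp(2)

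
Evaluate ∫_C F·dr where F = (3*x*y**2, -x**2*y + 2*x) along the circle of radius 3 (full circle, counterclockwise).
18*pi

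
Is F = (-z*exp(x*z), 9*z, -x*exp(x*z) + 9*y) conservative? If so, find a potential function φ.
Yes, F is conservative. φ = 9*y*z - exp(x*z)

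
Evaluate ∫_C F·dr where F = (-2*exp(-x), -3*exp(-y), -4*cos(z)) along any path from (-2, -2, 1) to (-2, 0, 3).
-3*exp(2) - 4*sin(3) + 3 + 4*sin(1)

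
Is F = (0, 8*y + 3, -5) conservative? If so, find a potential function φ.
Yes, F is conservative. φ = 4*y**2 + 3*y - 5*z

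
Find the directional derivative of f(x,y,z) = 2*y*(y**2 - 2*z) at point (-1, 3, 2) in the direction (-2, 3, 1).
9*sqrt(14)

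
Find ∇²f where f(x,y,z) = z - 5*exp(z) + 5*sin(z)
-5*exp(z) - 5*sin(z)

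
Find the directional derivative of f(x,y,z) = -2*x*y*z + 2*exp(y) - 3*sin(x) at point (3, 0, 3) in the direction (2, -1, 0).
2*sqrt(5)*(8 - 3*cos(3))/5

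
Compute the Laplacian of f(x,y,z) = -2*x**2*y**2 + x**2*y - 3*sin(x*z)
3*x**2*sin(x*z) - 4*x**2 - 4*y**2 + 2*y + 3*z**2*sin(x*z)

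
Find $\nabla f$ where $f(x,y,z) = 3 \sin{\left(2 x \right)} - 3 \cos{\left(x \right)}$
(3*sin(x) + 6*cos(2*x), 0, 0)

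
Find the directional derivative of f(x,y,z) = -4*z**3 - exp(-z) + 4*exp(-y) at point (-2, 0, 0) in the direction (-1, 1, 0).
-2*sqrt(2)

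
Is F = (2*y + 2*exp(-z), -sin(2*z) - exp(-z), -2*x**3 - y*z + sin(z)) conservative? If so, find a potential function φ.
No, ∇×F = (-z + 2*cos(2*z) - exp(-z), 6*x**2 - 2*exp(-z), -2) ≠ 0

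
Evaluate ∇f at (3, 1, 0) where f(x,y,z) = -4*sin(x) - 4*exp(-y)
(-4*cos(3), 4*exp(-1), 0)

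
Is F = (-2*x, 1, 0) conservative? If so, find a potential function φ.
Yes, F is conservative. φ = -x**2 + y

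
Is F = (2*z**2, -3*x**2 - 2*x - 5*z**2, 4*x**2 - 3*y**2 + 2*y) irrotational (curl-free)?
No, ∇×F = (-6*y + 10*z + 2, -8*x + 4*z, -6*x - 2)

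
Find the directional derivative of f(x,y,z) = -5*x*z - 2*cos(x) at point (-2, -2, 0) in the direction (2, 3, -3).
-sqrt(22)*(2*sin(2) + 15)/11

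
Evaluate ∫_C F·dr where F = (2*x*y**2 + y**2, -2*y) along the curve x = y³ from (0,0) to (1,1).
7/20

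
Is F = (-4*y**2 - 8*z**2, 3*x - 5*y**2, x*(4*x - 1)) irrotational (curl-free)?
No, ∇×F = (0, -8*x - 16*z + 1, 8*y + 3)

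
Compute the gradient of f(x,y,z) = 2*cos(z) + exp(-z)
(0, 0, -2*sin(z) - exp(-z))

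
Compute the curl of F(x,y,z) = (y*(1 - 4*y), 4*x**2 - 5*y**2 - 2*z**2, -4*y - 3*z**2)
(4*z - 4, 0, 8*x + 8*y - 1)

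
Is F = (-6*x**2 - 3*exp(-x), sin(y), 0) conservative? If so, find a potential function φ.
Yes, F is conservative. φ = -2*x**3 - cos(y) + 3*exp(-x)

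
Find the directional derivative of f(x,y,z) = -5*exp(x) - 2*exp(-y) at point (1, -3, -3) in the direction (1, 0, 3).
-sqrt(10)*E/2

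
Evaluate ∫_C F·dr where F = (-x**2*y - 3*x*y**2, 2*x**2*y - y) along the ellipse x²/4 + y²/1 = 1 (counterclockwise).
2*pi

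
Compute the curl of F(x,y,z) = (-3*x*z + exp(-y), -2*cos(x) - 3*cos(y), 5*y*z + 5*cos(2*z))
(5*z, -3*x, 2*sin(x) + exp(-y))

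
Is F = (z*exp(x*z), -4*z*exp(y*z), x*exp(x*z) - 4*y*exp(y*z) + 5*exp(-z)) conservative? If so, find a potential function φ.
Yes, F is conservative. φ = exp(x*z) - 4*exp(y*z) - 5*exp(-z)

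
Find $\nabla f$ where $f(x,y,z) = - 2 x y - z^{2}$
(-2*y, -2*x, -2*z)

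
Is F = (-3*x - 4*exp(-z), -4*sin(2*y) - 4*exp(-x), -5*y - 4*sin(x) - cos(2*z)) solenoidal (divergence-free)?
No, ∇·F = 2*sin(2*z) - 8*cos(2*y) - 3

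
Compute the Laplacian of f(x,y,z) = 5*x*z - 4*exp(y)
-4*exp(y)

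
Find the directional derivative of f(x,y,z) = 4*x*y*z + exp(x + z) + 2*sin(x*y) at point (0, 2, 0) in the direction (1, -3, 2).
sqrt(14)/2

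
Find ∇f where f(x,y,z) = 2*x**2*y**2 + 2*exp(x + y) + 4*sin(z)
(4*x*y**2 + 2*exp(x + y), 4*x**2*y + 2*exp(x + y), 4*cos(z))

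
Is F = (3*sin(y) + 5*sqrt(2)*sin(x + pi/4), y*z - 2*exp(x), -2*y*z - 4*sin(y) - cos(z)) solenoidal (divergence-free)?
No, ∇·F = -2*y + z + sin(z) + 5*sqrt(2)*cos(x + pi/4)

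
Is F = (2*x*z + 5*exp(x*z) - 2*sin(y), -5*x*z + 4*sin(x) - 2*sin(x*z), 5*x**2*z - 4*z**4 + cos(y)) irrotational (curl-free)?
No, ∇×F = (2*x*cos(x*z) + 5*x - sin(y), x*(-10*z + 5*exp(x*z) + 2), -2*z*cos(x*z) - 5*z + 4*cos(x) + 2*cos(y))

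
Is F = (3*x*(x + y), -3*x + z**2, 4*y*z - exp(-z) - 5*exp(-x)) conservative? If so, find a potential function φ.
No, ∇×F = (2*z, -5*exp(-x), -3*x - 3) ≠ 0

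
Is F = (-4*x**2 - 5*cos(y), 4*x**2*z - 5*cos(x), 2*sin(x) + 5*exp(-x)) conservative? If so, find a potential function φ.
No, ∇×F = (-4*x**2, -2*cos(x) + 5*exp(-x), 8*x*z + 5*sin(x) - 5*sin(y)) ≠ 0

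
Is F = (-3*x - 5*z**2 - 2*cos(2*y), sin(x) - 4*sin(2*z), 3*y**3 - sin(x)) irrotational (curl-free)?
No, ∇×F = (9*y**2 + 8*cos(2*z), -10*z + cos(x), -4*sin(2*y) + cos(x))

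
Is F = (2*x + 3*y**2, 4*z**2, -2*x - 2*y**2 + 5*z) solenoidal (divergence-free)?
No, ∇·F = 7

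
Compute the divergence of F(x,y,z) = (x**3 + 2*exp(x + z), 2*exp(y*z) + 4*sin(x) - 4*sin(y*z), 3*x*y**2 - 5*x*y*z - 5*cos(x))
3*x**2 - 5*x*y + 2*z*exp(y*z) - 4*z*cos(y*z) + 2*exp(x + z)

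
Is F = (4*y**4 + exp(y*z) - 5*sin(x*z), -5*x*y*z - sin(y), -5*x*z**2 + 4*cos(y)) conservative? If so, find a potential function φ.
No, ∇×F = (5*x*y - 4*sin(y), -5*x*cos(x*z) + y*exp(y*z) + 5*z**2, -16*y**3 - 5*y*z - z*exp(y*z)) ≠ 0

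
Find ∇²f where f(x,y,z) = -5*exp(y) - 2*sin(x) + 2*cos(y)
-5*exp(y) + 2*sin(x) - 2*cos(y)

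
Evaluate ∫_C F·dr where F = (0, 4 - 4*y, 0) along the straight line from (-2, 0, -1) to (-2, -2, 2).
-16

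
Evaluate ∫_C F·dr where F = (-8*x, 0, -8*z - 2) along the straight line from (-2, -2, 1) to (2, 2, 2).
-14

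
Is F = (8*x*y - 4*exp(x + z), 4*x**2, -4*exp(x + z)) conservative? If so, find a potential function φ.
Yes, F is conservative. φ = 4*x**2*y - 4*exp(x + z)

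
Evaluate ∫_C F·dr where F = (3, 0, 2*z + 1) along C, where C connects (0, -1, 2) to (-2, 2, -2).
-10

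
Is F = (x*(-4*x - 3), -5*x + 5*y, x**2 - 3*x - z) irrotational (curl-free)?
No, ∇×F = (0, 3 - 2*x, -5)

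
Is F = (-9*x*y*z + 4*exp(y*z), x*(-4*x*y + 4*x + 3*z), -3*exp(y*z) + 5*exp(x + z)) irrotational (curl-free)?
No, ∇×F = (-3*x - 3*z*exp(y*z), -9*x*y + 4*y*exp(y*z) - 5*exp(x + z), -8*x*y + 9*x*z + 8*x - 4*z*exp(y*z) + 3*z)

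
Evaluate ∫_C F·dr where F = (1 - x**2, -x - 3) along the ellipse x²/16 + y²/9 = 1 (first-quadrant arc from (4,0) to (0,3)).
25/3 - 3*pi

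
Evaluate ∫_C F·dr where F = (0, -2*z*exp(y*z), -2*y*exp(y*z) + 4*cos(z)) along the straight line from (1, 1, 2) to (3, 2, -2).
-8*sin(2) - 2*exp(-4) + 2*exp(2)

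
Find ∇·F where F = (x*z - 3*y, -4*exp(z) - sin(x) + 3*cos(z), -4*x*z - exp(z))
-4*x + z - exp(z)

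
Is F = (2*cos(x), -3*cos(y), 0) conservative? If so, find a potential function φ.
Yes, F is conservative. φ = 2*sin(x) - 3*sin(y)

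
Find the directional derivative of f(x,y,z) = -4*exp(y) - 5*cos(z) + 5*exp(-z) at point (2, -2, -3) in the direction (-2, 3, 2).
-2*sqrt(17)*(5*exp(2)*sin(3) + 6 + 5*exp(5))*exp(-2)/17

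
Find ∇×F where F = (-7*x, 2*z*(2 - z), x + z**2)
(4*z - 4, -1, 0)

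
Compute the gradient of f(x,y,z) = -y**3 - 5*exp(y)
(0, -3*y**2 - 5*exp(y), 0)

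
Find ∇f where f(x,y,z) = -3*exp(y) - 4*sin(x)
(-4*cos(x), -3*exp(y), 0)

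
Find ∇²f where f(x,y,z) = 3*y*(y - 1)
6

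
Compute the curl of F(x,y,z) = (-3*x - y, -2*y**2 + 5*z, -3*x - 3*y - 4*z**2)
(-8, 3, 1)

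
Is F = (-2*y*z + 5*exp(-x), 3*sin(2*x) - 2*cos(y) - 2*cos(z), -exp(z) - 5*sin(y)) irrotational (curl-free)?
No, ∇×F = (-2*sin(z) - 5*cos(y), -2*y, 2*z + 6*cos(2*x))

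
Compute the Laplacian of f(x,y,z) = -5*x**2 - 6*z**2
-22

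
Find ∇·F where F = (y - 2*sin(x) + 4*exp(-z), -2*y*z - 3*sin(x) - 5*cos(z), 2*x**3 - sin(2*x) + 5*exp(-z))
-2*z - 2*cos(x) - 5*exp(-z)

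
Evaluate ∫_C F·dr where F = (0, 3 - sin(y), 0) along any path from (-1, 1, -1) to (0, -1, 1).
-6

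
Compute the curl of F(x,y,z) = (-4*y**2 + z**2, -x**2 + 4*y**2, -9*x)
(0, 2*z + 9, -2*x + 8*y)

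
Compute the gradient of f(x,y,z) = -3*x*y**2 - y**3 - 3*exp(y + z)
(-3*y**2, -6*x*y - 3*y**2 - 3*exp(y + z), -3*exp(y + z))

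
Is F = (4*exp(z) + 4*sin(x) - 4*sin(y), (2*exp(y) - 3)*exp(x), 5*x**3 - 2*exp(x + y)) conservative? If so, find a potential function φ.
No, ∇×F = (-2*exp(x + y), -15*x**2 + 4*exp(z) + 2*exp(x + y), (2*exp(y) - 3)*exp(x) + 4*cos(y)) ≠ 0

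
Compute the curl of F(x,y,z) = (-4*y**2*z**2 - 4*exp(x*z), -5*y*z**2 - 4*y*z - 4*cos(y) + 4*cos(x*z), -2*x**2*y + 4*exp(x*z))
(-2*x**2 + 4*x*sin(x*z) + 10*y*z + 4*y, 4*x*y - 4*x*exp(x*z) - 8*y**2*z - 4*z*exp(x*z), 4*z*(2*y*z - sin(x*z)))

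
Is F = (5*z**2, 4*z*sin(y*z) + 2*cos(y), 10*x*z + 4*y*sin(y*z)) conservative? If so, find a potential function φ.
Yes, F is conservative. φ = 5*x*z**2 + 2*sin(y) - 4*cos(y*z)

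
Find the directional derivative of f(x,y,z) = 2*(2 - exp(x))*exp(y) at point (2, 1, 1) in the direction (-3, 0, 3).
sqrt(2)*exp(3)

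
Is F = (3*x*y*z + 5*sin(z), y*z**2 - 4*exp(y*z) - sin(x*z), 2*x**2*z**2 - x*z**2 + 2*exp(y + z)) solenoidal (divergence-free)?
No, ∇·F = 4*x**2*z - 2*x*z + 3*y*z + z**2 - 4*z*exp(y*z) + 2*exp(y + z)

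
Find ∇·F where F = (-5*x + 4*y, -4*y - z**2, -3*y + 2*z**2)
4*z - 9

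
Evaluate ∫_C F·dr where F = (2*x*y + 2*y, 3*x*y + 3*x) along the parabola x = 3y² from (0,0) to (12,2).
1612/5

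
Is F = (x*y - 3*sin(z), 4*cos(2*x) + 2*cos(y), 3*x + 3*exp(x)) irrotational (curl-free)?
No, ∇×F = (0, -3*exp(x) - 3*cos(z) - 3, -x - 8*sin(2*x))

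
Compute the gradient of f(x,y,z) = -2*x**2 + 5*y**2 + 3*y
(-4*x, 10*y + 3, 0)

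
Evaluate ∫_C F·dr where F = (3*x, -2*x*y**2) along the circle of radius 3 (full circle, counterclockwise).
-81*pi/2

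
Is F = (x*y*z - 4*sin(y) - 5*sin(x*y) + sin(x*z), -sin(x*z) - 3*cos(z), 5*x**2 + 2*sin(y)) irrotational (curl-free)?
No, ∇×F = (x*cos(x*z) - 3*sin(z) + 2*cos(y), x*(y + cos(x*z) - 10), -x*z + 5*x*cos(x*y) - z*cos(x*z) + 4*cos(y))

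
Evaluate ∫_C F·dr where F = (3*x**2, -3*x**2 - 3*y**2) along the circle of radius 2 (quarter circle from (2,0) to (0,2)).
-32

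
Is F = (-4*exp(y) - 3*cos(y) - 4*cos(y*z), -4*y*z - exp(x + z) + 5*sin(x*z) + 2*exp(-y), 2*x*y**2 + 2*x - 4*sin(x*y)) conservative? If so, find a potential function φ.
No, ∇×F = (4*x*y - 4*x*cos(x*y) - 5*x*cos(x*z) + 4*y + exp(x + z), -2*y**2 + 4*y*sin(y*z) + 4*y*cos(x*y) - 2, -4*z*sin(y*z) + 5*z*cos(x*z) + 4*exp(y) - exp(x + z) - 3*sin(y)) ≠ 0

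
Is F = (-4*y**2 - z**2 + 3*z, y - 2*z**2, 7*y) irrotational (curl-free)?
No, ∇×F = (4*z + 7, 3 - 2*z, 8*y)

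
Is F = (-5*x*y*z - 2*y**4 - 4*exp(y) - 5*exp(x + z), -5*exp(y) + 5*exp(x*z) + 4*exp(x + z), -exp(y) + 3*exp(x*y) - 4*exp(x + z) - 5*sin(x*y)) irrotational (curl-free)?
No, ∇×F = (3*x*exp(x*y) - 5*x*exp(x*z) - 5*x*cos(x*y) - exp(y) - 4*exp(x + z), -5*x*y - 3*y*exp(x*y) + 5*y*cos(x*y) - exp(x + z), 5*x*z + 8*y**3 + 5*z*exp(x*z) + 4*exp(y) + 4*exp(x + z))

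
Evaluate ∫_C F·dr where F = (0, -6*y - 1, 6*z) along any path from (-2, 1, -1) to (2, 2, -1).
-10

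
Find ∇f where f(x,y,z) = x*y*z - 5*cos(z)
(y*z, x*z, x*y + 5*sin(z))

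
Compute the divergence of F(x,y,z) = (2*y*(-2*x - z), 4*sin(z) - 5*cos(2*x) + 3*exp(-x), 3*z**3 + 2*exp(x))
-4*y + 9*z**2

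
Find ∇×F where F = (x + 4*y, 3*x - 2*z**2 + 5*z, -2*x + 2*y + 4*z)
(4*z - 3, 2, -1)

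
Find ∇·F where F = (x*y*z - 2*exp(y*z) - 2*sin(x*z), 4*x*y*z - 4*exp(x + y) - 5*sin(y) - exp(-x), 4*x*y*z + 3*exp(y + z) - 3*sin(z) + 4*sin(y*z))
4*x*y + 4*x*z + y*z + 4*y*cos(y*z) - 2*z*cos(x*z) - 4*exp(x + y) + 3*exp(y + z) - 5*cos(y) - 3*cos(z)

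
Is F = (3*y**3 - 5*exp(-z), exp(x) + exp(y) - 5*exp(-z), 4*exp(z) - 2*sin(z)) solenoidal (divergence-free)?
No, ∇·F = exp(y) + 4*exp(z) - 2*cos(z)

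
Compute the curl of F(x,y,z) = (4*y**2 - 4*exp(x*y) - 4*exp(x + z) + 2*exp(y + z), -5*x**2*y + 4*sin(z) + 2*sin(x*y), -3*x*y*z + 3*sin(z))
(-3*x*z - 4*cos(z), 3*y*z - 4*exp(x + z) + 2*exp(y + z), -10*x*y + 4*x*exp(x*y) + 2*y*cos(x*y) - 8*y - 2*exp(y + z))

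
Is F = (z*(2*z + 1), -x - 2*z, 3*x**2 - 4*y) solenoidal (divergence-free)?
Yes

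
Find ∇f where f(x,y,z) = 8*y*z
(0, 8*z, 8*y)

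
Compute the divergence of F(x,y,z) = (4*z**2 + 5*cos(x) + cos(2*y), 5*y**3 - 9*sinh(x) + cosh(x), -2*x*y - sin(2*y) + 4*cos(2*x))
15*y**2 - 5*sin(x)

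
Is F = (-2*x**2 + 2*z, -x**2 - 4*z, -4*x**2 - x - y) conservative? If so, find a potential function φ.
No, ∇×F = (3, 8*x + 3, -2*x) ≠ 0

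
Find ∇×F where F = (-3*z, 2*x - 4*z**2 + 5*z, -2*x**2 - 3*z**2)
(8*z - 5, 4*x - 3, 2)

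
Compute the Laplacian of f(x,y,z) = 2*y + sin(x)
-sin(x)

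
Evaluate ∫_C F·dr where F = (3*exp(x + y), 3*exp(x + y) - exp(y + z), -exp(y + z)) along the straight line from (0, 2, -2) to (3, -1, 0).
1 - exp(-1)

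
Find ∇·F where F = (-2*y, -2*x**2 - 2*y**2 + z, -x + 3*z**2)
-4*y + 6*z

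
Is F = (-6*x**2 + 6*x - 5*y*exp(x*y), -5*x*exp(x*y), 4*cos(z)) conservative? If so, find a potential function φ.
Yes, F is conservative. φ = -2*x**3 + 3*x**2 - 5*exp(x*y) + 4*sin(z)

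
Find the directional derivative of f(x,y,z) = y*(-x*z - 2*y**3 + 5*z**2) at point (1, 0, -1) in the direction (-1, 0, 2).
0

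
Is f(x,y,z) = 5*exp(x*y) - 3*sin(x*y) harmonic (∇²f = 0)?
No, ∇²f = (x**2 + y**2)*(5*exp(x*y) + 3*sin(x*y))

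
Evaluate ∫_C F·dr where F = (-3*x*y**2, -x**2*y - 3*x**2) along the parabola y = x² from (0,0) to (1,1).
-7/3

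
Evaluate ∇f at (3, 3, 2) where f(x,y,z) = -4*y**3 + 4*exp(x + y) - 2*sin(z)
(4*exp(6), -108 + 4*exp(6), -2*cos(2))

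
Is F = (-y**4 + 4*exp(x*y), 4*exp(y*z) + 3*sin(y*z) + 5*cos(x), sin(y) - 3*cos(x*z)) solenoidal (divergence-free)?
No, ∇·F = 3*x*sin(x*z) + 4*y*exp(x*y) + 4*z*exp(y*z) + 3*z*cos(y*z)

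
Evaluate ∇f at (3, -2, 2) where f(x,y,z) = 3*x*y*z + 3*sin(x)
(-12 + 3*cos(3), 18, -18)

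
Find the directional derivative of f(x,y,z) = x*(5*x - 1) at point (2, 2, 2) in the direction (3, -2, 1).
57*sqrt(14)/14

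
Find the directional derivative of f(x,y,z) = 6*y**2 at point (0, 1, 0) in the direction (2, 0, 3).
0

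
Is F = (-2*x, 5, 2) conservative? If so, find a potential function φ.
Yes, F is conservative. φ = -x**2 + 5*y + 2*z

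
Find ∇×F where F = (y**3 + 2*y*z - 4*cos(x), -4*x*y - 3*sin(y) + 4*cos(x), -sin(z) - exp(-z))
(0, 2*y, -3*y**2 - 4*y - 2*z - 4*sin(x))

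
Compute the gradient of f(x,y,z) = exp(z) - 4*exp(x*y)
(-4*y*exp(x*y), -4*x*exp(x*y), exp(z))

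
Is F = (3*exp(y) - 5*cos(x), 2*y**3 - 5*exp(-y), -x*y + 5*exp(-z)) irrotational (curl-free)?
No, ∇×F = (-x, y, -3*exp(y))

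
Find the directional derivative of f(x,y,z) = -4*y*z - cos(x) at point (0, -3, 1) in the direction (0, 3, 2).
12*sqrt(13)/13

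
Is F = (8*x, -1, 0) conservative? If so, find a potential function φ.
Yes, F is conservative. φ = 4*x**2 - y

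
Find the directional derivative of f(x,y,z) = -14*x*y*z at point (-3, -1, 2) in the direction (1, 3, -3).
406*sqrt(19)/19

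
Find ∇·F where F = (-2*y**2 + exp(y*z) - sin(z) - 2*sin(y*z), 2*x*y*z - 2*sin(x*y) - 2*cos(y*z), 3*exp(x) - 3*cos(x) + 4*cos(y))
2*x*z - 2*x*cos(x*y) + 2*z*sin(y*z)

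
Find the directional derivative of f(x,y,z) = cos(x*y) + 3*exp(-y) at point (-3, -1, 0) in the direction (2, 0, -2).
sqrt(2)*sin(3)/2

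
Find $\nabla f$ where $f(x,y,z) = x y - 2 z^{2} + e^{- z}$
(y, x, -4*z - exp(-z))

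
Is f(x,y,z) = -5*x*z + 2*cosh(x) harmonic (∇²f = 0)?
No, ∇²f = 2*cosh(x)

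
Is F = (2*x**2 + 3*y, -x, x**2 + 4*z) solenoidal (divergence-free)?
No, ∇·F = 4*x + 4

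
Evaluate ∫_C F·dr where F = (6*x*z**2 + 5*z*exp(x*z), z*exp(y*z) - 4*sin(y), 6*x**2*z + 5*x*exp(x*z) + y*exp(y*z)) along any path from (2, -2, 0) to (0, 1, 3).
-1 - 4*cos(2) + 4*cos(1) + exp(3)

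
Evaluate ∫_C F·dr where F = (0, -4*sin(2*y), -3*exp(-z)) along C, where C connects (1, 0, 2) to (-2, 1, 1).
-2 + 2*cos(2) - 3*exp(-2) + 3*exp(-1)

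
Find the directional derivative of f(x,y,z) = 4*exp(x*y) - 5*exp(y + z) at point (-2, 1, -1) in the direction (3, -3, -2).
sqrt(22)*(36 + 25*exp(2))*exp(-2)/22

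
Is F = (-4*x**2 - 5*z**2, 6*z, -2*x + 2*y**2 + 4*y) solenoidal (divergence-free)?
No, ∇·F = -8*x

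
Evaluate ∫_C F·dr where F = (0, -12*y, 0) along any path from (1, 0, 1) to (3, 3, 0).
-54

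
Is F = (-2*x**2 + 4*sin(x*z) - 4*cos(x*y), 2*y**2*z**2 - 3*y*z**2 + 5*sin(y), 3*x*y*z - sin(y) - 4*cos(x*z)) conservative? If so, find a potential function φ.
No, ∇×F = (3*x*z - 4*y**2*z + 6*y*z - cos(y), 4*x*cos(x*z) - 3*y*z - 4*z*sin(x*z), -4*x*sin(x*y)) ≠ 0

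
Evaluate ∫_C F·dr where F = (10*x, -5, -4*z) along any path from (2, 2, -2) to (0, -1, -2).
-5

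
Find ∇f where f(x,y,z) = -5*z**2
(0, 0, -10*z)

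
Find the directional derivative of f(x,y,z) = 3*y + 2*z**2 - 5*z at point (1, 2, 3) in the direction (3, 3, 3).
10*sqrt(3)/3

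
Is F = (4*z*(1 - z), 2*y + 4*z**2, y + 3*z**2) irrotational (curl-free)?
No, ∇×F = (1 - 8*z, 4 - 8*z, 0)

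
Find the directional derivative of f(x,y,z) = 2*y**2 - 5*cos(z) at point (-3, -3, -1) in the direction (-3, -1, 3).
3*sqrt(19)*(4 - 5*sin(1))/19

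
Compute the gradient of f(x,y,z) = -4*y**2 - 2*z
(0, -8*y, -2)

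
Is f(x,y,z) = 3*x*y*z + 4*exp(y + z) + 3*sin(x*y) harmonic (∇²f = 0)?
No, ∇²f = -3*x**2*sin(x*y) - 3*y**2*sin(x*y) + 8*exp(y + z)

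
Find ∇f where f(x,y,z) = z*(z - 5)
(0, 0, 2*z - 5)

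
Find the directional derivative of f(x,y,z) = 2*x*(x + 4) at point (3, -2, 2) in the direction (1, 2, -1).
10*sqrt(6)/3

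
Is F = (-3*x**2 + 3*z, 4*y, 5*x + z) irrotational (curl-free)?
No, ∇×F = (0, -2, 0)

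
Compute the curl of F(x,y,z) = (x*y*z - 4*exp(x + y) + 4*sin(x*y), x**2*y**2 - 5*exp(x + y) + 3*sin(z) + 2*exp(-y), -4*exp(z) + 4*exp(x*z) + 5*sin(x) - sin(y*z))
(-z*cos(y*z) - 3*cos(z), x*y - 4*z*exp(x*z) - 5*cos(x), 2*x*y**2 - x*z - 4*x*cos(x*y) - exp(x + y))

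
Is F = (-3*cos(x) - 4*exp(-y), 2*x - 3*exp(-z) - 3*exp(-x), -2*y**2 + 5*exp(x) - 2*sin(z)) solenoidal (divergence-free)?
No, ∇·F = 3*sin(x) - 2*cos(z)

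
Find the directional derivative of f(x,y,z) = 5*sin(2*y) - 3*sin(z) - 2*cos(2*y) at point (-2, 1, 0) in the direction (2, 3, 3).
3*sqrt(22)*(10*cos(2) - 3 + 4*sin(2))/22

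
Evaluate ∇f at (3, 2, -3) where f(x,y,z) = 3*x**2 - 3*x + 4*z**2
(15, 0, -24)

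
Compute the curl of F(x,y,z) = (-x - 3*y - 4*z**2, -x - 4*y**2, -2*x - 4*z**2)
(0, 2 - 8*z, 2)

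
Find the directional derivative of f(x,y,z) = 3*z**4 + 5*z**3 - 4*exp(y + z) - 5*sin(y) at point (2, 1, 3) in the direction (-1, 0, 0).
0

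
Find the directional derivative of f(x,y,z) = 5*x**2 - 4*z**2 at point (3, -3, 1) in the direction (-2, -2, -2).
-22*sqrt(3)/3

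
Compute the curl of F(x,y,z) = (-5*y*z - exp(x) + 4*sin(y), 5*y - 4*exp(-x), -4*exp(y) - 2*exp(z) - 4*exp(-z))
(-4*exp(y), -5*y, 5*z - 4*cos(y) + 4*exp(-x))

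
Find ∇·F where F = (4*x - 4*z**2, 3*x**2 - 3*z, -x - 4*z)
0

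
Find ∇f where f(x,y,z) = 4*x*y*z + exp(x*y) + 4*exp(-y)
(y*(4*z + exp(x*y)), 4*x*z + x*exp(x*y) - 4*exp(-y), 4*x*y)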